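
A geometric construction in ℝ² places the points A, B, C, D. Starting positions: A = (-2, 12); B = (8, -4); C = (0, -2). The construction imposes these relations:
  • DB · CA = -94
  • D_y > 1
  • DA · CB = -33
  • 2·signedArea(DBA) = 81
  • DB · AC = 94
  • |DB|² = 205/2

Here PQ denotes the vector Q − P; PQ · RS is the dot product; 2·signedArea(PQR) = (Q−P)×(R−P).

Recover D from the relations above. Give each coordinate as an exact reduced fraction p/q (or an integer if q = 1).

D = (-1/2, 3/2)

1. D_x = -1/2  [DB · AC = 94 ∩ 2·signedArea(DBA) = 81]
2. D_y = 3/2  [DB · AC = 94 ∩ 2·signedArea(DBA) = 81]
   → D = (-1/2, 3/2)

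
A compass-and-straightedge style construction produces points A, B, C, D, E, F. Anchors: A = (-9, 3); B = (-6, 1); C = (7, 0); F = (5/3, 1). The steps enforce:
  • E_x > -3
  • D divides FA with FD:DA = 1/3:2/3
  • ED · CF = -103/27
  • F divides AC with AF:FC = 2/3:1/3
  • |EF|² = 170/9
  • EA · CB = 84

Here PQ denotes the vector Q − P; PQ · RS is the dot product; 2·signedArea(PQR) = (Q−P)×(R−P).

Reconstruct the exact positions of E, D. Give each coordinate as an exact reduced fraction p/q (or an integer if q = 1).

1. E_x = -8/3  [line 13·x + -1·y + 36 = 0 ∩ |EF|² = 170/9]
2. E_y = 4/3  [line 13·x + -1·y + 36 = 0 ∩ |EF|² = 170/9]
   → E = (-8/3, 4/3)
3. D_x = -17/9  [ED · CF = -103/27 ∩ D divides FA with FD:DA = 1/3:2/3]
4. D_y = 5/3  [ED · CF = -103/27 ∩ D divides FA with FD:DA = 1/3:2/3]
   → D = (-17/9, 5/3)

D = (-17/9, 5/3)
E = (-8/3, 4/3)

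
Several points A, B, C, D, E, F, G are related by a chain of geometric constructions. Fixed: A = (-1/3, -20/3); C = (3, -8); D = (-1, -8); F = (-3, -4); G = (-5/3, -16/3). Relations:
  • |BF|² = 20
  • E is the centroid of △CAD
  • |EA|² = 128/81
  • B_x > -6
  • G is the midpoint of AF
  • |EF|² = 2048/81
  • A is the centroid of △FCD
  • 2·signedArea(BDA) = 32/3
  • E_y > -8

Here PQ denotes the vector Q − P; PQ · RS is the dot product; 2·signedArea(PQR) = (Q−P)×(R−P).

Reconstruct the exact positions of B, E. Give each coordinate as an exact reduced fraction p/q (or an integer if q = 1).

1. B_x = -5  [line -4/3·x + 2/3·y + -20/3 = 0 ∩ |BF|² = 20]
2. B_y = 0  [line -4/3·x + 2/3·y + -20/3 = 0 ∩ |BF|² = 20]
   → B = (-5, 0)
3. E_x = 5/9  [E is the centroid of △CAD]
4. E_y = -68/9  [E is the centroid of △CAD]
   → E = (5/9, -68/9)

B = (-5, 0)
E = (5/9, -68/9)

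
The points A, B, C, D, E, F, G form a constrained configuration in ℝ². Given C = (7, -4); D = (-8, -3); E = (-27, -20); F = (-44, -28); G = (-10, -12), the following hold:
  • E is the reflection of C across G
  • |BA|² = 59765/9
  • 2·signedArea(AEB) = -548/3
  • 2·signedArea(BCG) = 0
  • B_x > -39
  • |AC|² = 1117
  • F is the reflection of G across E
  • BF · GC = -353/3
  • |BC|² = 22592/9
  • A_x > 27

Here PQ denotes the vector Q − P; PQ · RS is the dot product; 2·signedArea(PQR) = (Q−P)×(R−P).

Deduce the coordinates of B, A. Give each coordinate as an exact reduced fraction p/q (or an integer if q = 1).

A = (28, 22)
B = (-115/3, -76/3)

1. B_x = -115/3  [2·signedArea(BCG) = 0 ∩ BF · GC = -353/3]
2. B_y = -76/3  [2·signedArea(BCG) = 0 ∩ BF · GC = -353/3]
   → B = (-115/3, -76/3)
3. A_x = 28  [line 16/3·x + -34/3·y + 100 = 0 ∩ |AC|² = 1117]
4. A_y = 22  [line 16/3·x + -34/3·y + 100 = 0 ∩ |AC|² = 1117]
   → A = (28, 22)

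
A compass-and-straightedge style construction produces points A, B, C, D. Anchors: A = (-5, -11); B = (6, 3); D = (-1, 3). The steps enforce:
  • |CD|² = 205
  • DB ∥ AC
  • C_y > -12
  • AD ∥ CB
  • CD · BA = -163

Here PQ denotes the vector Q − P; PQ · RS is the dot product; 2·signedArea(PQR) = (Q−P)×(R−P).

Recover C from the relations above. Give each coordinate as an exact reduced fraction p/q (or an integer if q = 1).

C = (2, -11)

1. C_x = 2  [AD ∥ CB ∩ DB ∥ AC]
2. C_y = -11  [AD ∥ CB ∩ DB ∥ AC]
   → C = (2, -11)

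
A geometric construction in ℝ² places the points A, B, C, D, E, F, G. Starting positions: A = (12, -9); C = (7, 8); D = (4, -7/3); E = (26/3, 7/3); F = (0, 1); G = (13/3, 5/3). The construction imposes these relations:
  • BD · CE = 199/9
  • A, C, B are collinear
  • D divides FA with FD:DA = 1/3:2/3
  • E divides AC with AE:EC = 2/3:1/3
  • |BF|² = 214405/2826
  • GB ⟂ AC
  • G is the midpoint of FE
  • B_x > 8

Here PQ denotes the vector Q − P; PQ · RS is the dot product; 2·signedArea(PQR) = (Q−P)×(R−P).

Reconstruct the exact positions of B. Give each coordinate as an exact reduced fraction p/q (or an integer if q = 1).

1. B_x = 8009/942  [A, C, B are collinear ∩ GB ⟂ AC]
2. B_y = 2725/942  [A, C, B are collinear ∩ GB ⟂ AC]
   → B = (8009/942, 2725/942)

B = (8009/942, 2725/942)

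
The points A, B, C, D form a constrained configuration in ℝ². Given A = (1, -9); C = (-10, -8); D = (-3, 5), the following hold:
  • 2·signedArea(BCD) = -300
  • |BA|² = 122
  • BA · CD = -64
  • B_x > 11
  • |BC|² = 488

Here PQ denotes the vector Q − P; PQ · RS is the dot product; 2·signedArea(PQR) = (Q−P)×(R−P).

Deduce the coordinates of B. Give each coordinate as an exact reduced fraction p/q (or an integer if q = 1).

1. B_x = 12  [BA · CD = -64 ∩ 2·signedArea(BCD) = -300]
2. B_y = -10  [BA · CD = -64 ∩ 2·signedArea(BCD) = -300]
   → B = (12, -10)

B = (12, -10)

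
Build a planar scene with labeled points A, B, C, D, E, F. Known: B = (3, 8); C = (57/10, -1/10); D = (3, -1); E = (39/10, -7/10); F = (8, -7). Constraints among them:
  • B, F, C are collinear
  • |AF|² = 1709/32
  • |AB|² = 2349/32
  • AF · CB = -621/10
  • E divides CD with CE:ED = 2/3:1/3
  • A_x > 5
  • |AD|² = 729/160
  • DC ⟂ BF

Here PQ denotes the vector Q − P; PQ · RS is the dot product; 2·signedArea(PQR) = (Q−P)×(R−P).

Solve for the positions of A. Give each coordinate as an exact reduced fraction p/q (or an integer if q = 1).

1. A_x = 201/40  [line 27/10·x + -81/10·y + -81/5 = 0 ∩ |AD|² = 729/160]
2. A_y = -13/40  [line 27/10·x + -81/10·y + -81/5 = 0 ∩ |AD|² = 729/160]
   → A = (201/40, -13/40)

A = (201/40, -13/40)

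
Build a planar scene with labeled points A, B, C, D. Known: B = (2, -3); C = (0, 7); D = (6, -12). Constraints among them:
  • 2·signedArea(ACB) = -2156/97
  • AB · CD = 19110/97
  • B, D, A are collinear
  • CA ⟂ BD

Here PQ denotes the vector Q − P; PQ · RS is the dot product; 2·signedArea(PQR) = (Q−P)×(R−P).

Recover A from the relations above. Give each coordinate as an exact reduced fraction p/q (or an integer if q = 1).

1. A_x = -198/97  [B, D, A are collinear ∩ CA ⟂ BD]
2. A_y = 591/97  [B, D, A are collinear ∩ CA ⟂ BD]
   → A = (-198/97, 591/97)

A = (-198/97, 591/97)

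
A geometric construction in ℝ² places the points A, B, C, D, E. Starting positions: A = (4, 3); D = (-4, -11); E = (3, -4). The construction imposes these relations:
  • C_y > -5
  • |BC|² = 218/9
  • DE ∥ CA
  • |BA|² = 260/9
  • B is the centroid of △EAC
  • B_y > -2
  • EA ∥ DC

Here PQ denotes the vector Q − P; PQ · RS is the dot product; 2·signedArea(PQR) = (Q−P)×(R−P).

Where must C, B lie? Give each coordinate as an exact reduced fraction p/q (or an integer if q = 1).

B = (4/3, -5/3)
C = (-3, -4)

1. C_x = -3  [DE ∥ CA ∩ EA ∥ DC]
2. C_y = -4  [DE ∥ CA ∩ EA ∥ DC]
   → C = (-3, -4)
3. B_x = 4/3  [B is the centroid of △EAC]
4. B_y = -5/3  [B is the centroid of △EAC]
   → B = (4/3, -5/3)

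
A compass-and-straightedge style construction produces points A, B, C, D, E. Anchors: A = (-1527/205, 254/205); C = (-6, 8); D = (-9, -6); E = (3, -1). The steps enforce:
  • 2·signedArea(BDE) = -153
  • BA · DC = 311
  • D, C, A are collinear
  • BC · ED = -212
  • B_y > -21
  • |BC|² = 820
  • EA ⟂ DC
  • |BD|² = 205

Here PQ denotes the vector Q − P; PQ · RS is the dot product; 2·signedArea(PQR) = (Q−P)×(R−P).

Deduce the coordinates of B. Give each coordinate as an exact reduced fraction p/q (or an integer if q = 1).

B = (-12, -20)

1. B_x = -12  [BA · DC = 311 ∩ 2·signedArea(BDE) = -153]
2. B_y = -20  [BA · DC = 311 ∩ 2·signedArea(BDE) = -153]
   → B = (-12, -20)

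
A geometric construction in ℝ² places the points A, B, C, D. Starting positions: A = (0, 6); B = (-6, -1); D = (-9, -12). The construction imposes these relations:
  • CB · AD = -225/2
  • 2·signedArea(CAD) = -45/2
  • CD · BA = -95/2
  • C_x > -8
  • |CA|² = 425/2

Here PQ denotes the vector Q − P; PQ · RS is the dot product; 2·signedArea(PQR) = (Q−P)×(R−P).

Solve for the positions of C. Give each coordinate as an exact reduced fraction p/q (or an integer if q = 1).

1. C_x = -15/2  [CB · AD = -225/2 ∩ 2·signedArea(CAD) = -45/2]
2. C_y = -13/2  [CB · AD = -225/2 ∩ 2·signedArea(CAD) = -45/2]
   → C = (-15/2, -13/2)

C = (-15/2, -13/2)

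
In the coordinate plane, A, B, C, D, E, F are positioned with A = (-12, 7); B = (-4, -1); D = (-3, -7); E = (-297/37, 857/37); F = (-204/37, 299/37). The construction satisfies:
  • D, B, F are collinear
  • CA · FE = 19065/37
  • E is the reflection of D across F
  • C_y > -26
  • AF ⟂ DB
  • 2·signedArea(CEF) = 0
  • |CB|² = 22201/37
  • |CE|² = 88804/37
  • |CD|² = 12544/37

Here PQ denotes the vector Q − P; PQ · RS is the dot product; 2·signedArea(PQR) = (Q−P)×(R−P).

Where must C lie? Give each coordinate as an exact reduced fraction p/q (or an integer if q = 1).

C = (1/37, -931/37)

1. C_x = 1/37  [2·signedArea(CEF) = 0 ∩ CA · FE = 19065/37]
2. C_y = -931/37  [2·signedArea(CEF) = 0 ∩ CA · FE = 19065/37]
   → C = (1/37, -931/37)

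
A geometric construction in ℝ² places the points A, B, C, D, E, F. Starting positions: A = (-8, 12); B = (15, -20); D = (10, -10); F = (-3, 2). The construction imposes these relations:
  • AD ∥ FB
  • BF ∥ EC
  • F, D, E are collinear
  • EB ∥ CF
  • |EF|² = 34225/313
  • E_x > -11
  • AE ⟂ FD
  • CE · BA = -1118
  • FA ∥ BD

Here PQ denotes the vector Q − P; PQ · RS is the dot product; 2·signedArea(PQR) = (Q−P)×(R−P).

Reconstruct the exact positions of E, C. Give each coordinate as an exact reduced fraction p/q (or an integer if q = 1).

1. E_x = -3344/313  [F, D, E are collinear ∩ AE ⟂ FD]
2. E_y = 2846/313  [F, D, E are collinear ∩ AE ⟂ FD]
   → E = (-3344/313, 2846/313)
3. C_x = -8978/313  [EB ∥ CF ∩ BF ∥ EC]
4. C_y = 9732/313  [EB ∥ CF ∩ BF ∥ EC]
   → C = (-8978/313, 9732/313)

C = (-8978/313, 9732/313)
E = (-3344/313, 2846/313)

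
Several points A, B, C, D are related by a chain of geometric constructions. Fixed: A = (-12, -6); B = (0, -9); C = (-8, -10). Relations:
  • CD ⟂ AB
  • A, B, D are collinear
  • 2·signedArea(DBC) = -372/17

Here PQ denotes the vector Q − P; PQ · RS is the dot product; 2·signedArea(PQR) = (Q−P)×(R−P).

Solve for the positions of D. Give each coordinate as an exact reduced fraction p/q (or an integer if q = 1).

1. D_x = -124/17  [A, B, D are collinear ∩ CD ⟂ AB]
2. D_y = -122/17  [A, B, D are collinear ∩ CD ⟂ AB]
   → D = (-124/17, -122/17)

D = (-124/17, -122/17)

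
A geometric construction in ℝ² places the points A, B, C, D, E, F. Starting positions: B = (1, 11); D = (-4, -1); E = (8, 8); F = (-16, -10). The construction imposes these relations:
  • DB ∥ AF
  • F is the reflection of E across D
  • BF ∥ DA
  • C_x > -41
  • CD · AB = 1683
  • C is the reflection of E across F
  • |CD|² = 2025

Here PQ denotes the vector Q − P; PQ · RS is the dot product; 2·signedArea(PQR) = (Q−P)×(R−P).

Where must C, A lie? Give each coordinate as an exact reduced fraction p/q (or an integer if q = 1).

1. C_x = -40  [C is the reflection of E across F]
2. C_y = -28  [C is the reflection of E across F]
   → C = (-40, -28)
3. A_x = -21  [DB ∥ AF ∩ BF ∥ DA]
4. A_y = -22  [DB ∥ AF ∩ BF ∥ DA]
   → A = (-21, -22)

A = (-21, -22)
C = (-40, -28)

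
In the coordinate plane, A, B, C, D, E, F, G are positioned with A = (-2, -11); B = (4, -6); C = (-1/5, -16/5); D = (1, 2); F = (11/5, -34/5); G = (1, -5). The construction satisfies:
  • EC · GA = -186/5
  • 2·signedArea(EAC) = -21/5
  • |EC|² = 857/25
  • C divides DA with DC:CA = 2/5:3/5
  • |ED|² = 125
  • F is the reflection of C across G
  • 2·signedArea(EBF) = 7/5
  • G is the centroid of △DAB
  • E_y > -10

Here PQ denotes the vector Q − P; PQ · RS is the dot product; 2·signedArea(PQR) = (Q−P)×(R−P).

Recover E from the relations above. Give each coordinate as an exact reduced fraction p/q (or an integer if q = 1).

1. E_x = -1  [2·signedArea(EBF) = 7/5 ∩ 2·signedArea(EAC) = -21/5]
2. E_y = -9  [2·signedArea(EBF) = 7/5 ∩ 2·signedArea(EAC) = -21/5]
   → E = (-1, -9)

E = (-1, -9)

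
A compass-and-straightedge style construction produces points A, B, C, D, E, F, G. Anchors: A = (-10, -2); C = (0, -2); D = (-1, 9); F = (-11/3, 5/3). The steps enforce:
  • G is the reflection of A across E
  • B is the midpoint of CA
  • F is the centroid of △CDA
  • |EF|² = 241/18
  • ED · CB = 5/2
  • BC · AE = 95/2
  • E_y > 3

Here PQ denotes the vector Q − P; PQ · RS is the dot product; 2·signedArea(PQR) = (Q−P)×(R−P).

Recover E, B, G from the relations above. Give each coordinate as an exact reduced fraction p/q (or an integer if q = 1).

1. B_x = -5  [B is the midpoint of CA]
2. B_y = -2  [B is the midpoint of CA]
   → B = (-5, -2)
3. E_x = -1/2  [ED · CB = 5/2]
4. E_y = 7/2  [|EF|² = 241/18]
   → E = (-1/2, 7/2)
5. G_x = 9  [G is the reflection of A across E]
6. G_y = 9  [G is the reflection of A across E]
   → G = (9, 9)

B = (-5, -2)
E = (-1/2, 7/2)
G = (9, 9)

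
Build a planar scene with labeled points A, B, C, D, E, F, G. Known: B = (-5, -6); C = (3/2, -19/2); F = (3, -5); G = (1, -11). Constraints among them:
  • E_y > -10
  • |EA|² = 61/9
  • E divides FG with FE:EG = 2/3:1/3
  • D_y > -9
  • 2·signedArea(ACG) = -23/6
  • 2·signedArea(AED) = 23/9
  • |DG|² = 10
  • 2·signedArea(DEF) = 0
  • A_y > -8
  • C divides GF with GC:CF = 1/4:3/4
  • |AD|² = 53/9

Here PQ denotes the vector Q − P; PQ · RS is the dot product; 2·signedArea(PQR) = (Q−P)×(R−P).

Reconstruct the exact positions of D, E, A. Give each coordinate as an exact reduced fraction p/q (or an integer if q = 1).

1. E_x = 5/3  [E divides FG with FE:EG = 2/3:1/3]
2. E_y = -9  [E divides FG with FE:EG = 2/3:1/3]
   → E = (5/3, -9)
3. A_x = -1/3  [line 3/2·x + -1/2·y + -19/6 = 0 ∩ |EA|² = 61/9]
4. A_y = -22/3  [line 3/2·x + -1/2·y + -19/6 = 0 ∩ |EA|² = 61/9]
   → A = (-1/3, -22/3)
5. D_x = 2  [2·signedArea(DEF) = 0 ∩ 2·signedArea(AED) = 23/9]
6. D_y = -8  [2·signedArea(DEF) = 0 ∩ 2·signedArea(AED) = 23/9]
   → D = (2, -8)

A = (-1/3, -22/3)
D = (2, -8)
E = (5/3, -9)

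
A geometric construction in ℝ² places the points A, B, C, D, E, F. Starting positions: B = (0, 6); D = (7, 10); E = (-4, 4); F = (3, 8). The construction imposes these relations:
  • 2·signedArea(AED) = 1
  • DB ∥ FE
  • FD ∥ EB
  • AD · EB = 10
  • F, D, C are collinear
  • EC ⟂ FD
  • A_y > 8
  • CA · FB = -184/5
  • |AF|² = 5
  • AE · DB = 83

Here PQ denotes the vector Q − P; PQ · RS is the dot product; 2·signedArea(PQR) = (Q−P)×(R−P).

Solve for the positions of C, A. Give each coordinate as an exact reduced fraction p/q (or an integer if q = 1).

A = (5, 9)
C = (-21/5, 22/5)

1. C_x = -21/5  [F, D, C are collinear ∩ EC ⟂ FD]
2. C_y = 22/5  [F, D, C are collinear ∩ EC ⟂ FD]
   → C = (-21/5, 22/5)
3. A_x = 5  [AE · DB = 83 ∩ 2·signedArea(AED) = 1]
4. A_y = 9  [AE · DB = 83 ∩ 2·signedArea(AED) = 1]
   → A = (5, 9)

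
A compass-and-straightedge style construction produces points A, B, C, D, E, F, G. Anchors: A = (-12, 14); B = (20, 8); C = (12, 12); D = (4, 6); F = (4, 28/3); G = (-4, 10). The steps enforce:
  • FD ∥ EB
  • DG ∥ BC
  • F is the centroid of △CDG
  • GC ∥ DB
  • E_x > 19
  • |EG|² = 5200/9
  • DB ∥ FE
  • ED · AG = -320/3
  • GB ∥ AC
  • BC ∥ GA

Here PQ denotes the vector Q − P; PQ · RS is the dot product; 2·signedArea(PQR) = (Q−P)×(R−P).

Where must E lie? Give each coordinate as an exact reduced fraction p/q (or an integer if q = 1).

1. E_x = 20  [FD ∥ EB ∩ DB ∥ FE]
2. E_y = 34/3  [FD ∥ EB ∩ DB ∥ FE]
   → E = (20, 34/3)

E = (20, 34/3)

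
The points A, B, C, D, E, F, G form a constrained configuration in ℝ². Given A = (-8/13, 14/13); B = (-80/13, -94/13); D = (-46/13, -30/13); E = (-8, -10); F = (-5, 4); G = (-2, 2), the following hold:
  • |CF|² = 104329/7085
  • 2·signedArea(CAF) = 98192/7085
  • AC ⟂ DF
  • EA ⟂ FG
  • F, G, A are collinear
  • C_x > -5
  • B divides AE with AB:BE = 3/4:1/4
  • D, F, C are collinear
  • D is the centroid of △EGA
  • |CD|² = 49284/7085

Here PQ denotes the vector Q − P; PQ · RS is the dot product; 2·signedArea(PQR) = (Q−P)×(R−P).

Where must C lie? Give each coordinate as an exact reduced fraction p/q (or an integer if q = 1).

C = (-29288/7085, 1854/7085)

1. C_x = -29288/7085  [D, F, C are collinear ∩ AC ⟂ DF]
2. C_y = 1854/7085  [D, F, C are collinear ∩ AC ⟂ DF]
   → C = (-29288/7085, 1854/7085)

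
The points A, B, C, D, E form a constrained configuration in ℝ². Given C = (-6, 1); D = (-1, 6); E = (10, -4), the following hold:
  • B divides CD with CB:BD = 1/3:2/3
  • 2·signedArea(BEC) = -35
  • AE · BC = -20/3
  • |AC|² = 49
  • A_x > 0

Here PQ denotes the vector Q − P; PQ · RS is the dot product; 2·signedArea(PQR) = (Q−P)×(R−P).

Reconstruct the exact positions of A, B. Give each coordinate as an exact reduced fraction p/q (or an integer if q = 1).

A = (1, 1)
B = (-13/3, 8/3)

1. B_x = -13/3  [B divides CD with CB:BD = 1/3:2/3]
2. B_y = 8/3  [B divides CD with CB:BD = 1/3:2/3]
   → B = (-13/3, 8/3)
3. A_x = 1  [line 5/3·x + 5/3·y + -10/3 = 0 ∩ |AC|² = 49]
4. A_y = 1  [line 5/3·x + 5/3·y + -10/3 = 0 ∩ |AC|² = 49]
   → A = (1, 1)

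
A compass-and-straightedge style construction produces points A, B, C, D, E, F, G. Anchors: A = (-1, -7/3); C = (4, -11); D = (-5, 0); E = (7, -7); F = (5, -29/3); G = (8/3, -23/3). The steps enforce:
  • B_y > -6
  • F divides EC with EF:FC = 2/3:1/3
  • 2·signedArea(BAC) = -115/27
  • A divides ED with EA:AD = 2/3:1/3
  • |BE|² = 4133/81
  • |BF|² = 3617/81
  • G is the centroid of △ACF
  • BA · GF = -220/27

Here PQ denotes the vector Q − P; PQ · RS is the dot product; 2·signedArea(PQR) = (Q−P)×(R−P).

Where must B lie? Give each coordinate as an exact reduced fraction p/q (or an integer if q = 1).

1. B_x = 1/9  [BA · GF = -220/27 ∩ 2·signedArea(BAC) = -115/27]
2. B_y = -46/9  [BA · GF = -220/27 ∩ 2·signedArea(BAC) = -115/27]
   → B = (1/9, -46/9)

B = (1/9, -46/9)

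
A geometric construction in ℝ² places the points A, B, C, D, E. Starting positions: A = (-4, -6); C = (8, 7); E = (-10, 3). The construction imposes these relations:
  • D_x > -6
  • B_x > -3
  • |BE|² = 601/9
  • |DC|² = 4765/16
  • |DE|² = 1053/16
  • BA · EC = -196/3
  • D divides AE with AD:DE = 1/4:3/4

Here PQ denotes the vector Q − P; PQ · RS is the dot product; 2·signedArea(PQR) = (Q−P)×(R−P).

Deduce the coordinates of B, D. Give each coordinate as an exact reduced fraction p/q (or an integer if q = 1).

B = (-2, 4/3)
D = (-11/2, -15/4)

1. B_x = -2  [line -18·x + -4·y + -92/3 = 0 ∩ |BE|² = 601/9]
2. B_y = 4/3  [line -18·x + -4·y + -92/3 = 0 ∩ |BE|² = 601/9]
   → B = (-2, 4/3)
3. D_x = -11/2  [D divides AE with AD:DE = 1/4:3/4]
4. D_y = -15/4  [D divides AE with AD:DE = 1/4:3/4]
   → D = (-11/2, -15/4)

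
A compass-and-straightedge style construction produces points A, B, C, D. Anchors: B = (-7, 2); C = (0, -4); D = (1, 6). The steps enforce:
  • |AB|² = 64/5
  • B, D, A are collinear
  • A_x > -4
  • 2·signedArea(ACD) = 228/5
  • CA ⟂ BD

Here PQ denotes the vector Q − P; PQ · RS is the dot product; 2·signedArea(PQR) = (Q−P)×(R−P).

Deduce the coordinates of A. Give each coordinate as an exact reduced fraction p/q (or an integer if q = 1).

1. A_x = -19/5  [B, D, A are collinear ∩ CA ⟂ BD]
2. A_y = 18/5  [B, D, A are collinear ∩ CA ⟂ BD]
   → A = (-19/5, 18/5)

A = (-19/5, 18/5)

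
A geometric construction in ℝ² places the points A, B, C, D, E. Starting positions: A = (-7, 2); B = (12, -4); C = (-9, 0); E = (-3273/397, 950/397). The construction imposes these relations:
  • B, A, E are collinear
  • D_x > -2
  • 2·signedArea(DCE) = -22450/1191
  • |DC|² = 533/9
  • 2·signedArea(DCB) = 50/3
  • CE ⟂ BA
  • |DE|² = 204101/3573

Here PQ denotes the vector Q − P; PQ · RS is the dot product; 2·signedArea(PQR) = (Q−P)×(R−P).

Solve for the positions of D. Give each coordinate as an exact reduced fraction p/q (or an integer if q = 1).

D = (-4/3, -2/3)

1. D_x = -4/3  [2·signedArea(DCE) = -22450/1191 ∩ 2·signedArea(DCB) = 50/3]
2. D_y = -2/3  [2·signedArea(DCE) = -22450/1191 ∩ 2·signedArea(DCB) = 50/3]
   → D = (-4/3, -2/3)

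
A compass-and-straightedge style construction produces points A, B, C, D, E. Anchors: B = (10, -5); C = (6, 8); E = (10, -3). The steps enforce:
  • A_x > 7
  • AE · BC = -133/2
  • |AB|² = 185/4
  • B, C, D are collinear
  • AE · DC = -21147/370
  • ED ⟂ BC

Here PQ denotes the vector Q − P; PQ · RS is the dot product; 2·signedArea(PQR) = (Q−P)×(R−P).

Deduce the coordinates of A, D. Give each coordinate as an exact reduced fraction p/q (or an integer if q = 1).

A = (8, 3/2)
D = (1746/185, -587/185)

1. A_x = 8  [line 4·x + -13·y + -25/2 = 0 ∩ |AB|² = 185/4]
2. A_y = 3/2  [line 4·x + -13·y + -25/2 = 0 ∩ |AB|² = 185/4]
   → A = (8, 3/2)
3. D_x = 1746/185  [AE · DC = -21147/370 ∩ B, C, D are collinear]
4. D_y = -587/185  [AE · DC = -21147/370 ∩ B, C, D are collinear]
   → D = (1746/185, -587/185)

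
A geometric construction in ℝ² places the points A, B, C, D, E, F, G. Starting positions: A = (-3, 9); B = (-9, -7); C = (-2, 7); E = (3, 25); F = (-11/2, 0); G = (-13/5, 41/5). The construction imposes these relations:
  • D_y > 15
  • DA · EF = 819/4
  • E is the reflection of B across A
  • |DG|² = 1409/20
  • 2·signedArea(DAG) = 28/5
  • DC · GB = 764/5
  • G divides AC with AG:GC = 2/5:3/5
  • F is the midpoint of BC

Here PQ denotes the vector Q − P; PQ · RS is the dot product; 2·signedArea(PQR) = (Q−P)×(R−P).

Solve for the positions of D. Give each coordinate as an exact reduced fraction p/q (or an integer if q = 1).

D = (1/2, 16)

1. D_x = 1/2  [DA · EF = 819/4 ∩ DC · GB = 764/5]
2. D_y = 16  [DA · EF = 819/4 ∩ DC · GB = 764/5]
   → D = (1/2, 16)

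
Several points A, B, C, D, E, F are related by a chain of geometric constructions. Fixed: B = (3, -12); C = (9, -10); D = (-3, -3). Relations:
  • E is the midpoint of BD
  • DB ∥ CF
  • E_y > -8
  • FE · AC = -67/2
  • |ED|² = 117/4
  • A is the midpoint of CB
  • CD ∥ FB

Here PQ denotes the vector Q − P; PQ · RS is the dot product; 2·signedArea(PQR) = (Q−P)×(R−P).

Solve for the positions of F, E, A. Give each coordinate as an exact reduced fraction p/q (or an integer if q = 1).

1. F_x = 15  [CD ∥ FB ∩ DB ∥ CF]
2. F_y = -19  [CD ∥ FB ∩ DB ∥ CF]
   → F = (15, -19)
3. E_x = 0  [E is the midpoint of BD]
4. E_y = -15/2  [E is the midpoint of BD]
   → E = (0, -15/2)
5. A_x = 6  [A is the midpoint of CB]
6. A_y = -11  [A is the midpoint of CB]
   → A = (6, -11)

A = (6, -11)
E = (0, -15/2)
F = (15, -19)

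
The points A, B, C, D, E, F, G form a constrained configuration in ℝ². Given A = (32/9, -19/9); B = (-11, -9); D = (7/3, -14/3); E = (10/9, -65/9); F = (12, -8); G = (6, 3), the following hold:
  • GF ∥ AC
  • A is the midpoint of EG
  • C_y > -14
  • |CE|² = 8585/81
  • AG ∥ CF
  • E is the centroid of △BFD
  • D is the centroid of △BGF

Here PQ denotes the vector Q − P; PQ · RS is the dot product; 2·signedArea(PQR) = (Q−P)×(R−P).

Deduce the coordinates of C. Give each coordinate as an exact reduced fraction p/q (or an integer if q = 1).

1. C_x = 86/9  [AG ∥ CF ∩ GF ∥ AC]
2. C_y = -118/9  [AG ∥ CF ∩ GF ∥ AC]
   → C = (86/9, -118/9)

C = (86/9, -118/9)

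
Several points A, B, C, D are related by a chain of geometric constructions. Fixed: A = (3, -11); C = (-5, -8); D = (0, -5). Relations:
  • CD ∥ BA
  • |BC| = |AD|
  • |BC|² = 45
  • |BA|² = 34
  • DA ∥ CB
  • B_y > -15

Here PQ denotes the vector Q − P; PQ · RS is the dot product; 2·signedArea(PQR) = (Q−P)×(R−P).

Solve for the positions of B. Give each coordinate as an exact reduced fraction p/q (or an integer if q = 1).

B = (-2, -14)

1. B_x = -2  [CD ∥ BA ∩ DA ∥ CB]
2. B_y = -14  [CD ∥ BA ∩ DA ∥ CB]
   → B = (-2, -14)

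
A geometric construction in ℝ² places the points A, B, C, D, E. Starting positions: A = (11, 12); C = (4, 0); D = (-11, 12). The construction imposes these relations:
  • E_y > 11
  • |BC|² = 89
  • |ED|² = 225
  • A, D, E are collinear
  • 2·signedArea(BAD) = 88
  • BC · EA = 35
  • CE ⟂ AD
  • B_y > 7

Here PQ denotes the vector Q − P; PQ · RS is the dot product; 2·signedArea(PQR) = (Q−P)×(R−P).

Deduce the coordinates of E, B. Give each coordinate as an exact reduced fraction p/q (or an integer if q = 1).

1. E_x = 4  [A, D, E are collinear ∩ CE ⟂ AD]
2. E_y = 12  [A, D, E are collinear ∩ CE ⟂ AD]
   → E = (4, 12)
3. B_x = -1  [2·signedArea(BAD) = 88 ∩ BC · EA = 35]
4. B_y = 8  [2·signedArea(BAD) = 88 ∩ BC · EA = 35]
   → B = (-1, 8)

B = (-1, 8)
E = (4, 12)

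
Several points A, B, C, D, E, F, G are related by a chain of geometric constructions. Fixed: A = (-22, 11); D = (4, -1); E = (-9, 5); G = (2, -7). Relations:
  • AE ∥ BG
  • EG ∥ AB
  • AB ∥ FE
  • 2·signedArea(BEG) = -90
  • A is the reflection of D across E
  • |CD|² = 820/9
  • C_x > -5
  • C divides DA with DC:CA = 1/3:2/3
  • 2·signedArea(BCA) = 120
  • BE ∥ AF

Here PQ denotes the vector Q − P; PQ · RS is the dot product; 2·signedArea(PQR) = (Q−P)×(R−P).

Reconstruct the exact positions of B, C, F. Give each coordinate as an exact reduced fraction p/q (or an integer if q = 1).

1. B_x = -11  [AE ∥ BG ∩ EG ∥ AB]
2. B_y = -1  [AE ∥ BG ∩ EG ∥ AB]
   → B = (-11, -1)
3. C_x = -14/3  [C divides DA with DC:CA = 1/3:2/3]
4. C_y = 3  [C divides DA with DC:CA = 1/3:2/3]
   → C = (-14/3, 3)
5. F_x = -20  [AB ∥ FE ∩ BE ∥ AF]
6. F_y = 17  [AB ∥ FE ∩ BE ∥ AF]
   → F = (-20, 17)

B = (-11, -1)
C = (-14/3, 3)
F = (-20, 17)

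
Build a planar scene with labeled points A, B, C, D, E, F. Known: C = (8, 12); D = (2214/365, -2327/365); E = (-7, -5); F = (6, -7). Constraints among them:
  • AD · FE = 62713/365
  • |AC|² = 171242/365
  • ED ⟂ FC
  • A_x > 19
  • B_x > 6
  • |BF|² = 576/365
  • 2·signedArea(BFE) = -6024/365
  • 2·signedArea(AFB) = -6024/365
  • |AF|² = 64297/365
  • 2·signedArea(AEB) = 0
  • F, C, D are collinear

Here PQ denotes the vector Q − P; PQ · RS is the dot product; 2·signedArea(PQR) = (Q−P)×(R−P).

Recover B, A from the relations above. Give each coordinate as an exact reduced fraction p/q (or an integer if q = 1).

A = (7031/365, -2373/365)
B = (2238/365, -2099/365)

1. A_x = 7031/365  [line 13·x + -2·y + -96149/365 = 0 ∩ |AF|² = 64297/365]
2. A_y = -2373/365  [line 13·x + -2·y + -96149/365 = 0 ∩ |AF|² = 64297/365]
   → A = (7031/365, -2373/365)
3. B_x = 2238/365  [2·signedArea(BFE) = -6024/365 ∩ 2·signedArea(AEB) = 0]
4. B_y = -2099/365  [2·signedArea(BFE) = -6024/365 ∩ 2·signedArea(AEB) = 0]
   → B = (2238/365, -2099/365)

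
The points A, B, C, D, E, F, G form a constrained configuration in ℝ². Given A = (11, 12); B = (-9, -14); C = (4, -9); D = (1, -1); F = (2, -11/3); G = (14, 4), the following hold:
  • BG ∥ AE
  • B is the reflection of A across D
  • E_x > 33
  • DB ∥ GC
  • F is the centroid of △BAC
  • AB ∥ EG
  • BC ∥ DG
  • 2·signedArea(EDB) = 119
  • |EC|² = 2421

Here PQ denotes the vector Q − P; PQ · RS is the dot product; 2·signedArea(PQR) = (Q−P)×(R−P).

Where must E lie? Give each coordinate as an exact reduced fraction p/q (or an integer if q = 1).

E = (34, 30)

1. E_x = 34  [AB ∥ EG ∩ BG ∥ AE]
2. E_y = 30  [AB ∥ EG ∩ BG ∥ AE]
   → E = (34, 30)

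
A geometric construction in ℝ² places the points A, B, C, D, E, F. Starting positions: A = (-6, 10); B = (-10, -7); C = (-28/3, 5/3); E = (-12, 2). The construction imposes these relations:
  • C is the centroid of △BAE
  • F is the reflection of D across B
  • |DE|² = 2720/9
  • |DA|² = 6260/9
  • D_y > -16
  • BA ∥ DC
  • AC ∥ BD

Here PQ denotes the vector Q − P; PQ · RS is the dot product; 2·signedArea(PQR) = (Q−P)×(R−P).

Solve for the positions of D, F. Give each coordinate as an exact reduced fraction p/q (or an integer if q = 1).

D = (-40/3, -46/3)
F = (-20/3, 4/3)

1. D_x = -40/3  [BA ∥ DC ∩ AC ∥ BD]
2. D_y = -46/3  [BA ∥ DC ∩ AC ∥ BD]
   → D = (-40/3, -46/3)
3. F_x = -20/3  [F is the reflection of D across B]
4. F_y = 4/3  [F is the reflection of D across B]
   → F = (-20/3, 4/3)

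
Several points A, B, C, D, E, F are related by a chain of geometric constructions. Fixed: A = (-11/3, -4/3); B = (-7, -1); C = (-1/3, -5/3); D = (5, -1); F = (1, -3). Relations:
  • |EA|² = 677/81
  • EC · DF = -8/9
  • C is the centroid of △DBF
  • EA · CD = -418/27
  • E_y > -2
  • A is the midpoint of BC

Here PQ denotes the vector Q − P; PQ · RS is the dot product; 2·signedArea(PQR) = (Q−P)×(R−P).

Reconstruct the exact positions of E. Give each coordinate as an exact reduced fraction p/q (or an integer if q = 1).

1. E_x = -7/9  [EA · CD = -418/27 ∩ EC · DF = -8/9]
2. E_y = -11/9  [EA · CD = -418/27 ∩ EC · DF = -8/9]
   → E = (-7/9, -11/9)

E = (-7/9, -11/9)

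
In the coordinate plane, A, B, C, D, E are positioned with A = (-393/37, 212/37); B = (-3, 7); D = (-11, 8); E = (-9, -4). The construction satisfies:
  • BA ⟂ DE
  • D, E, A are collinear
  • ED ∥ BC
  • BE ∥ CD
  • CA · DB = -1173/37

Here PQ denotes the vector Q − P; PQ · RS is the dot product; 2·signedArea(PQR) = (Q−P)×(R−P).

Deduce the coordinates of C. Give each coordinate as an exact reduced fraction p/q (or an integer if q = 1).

1. C_x = -5  [BE ∥ CD ∩ ED ∥ BC]
2. C_y = 19  [BE ∥ CD ∩ ED ∥ BC]
   → C = (-5, 19)

C = (-5, 19)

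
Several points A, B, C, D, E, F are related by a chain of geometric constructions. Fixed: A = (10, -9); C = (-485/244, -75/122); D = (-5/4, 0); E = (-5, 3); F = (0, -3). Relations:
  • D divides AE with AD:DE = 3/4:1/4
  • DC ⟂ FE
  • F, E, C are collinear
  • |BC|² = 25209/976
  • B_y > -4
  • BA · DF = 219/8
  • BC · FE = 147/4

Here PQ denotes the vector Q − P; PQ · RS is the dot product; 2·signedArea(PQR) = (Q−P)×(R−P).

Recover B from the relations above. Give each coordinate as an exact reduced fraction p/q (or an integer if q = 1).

B = (5/2, -3)

1. B_x = 5/2  [BC · FE = 147/4 ∩ BA · DF = 219/8]
2. B_y = -3  [BC · FE = 147/4 ∩ BA · DF = 219/8]
   → B = (5/2, -3)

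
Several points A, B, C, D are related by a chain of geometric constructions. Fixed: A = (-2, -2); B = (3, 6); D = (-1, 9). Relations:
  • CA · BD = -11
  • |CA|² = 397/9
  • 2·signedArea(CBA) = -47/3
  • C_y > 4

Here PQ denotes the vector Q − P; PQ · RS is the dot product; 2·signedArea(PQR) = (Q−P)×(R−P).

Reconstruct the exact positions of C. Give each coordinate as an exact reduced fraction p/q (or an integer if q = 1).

1. C_x = 0  [CA · BD = -11 ∩ 2·signedArea(CBA) = -47/3]
2. C_y = 13/3  [CA · BD = -11 ∩ 2·signedArea(CBA) = -47/3]
   → C = (0, 13/3)

C = (0, 13/3)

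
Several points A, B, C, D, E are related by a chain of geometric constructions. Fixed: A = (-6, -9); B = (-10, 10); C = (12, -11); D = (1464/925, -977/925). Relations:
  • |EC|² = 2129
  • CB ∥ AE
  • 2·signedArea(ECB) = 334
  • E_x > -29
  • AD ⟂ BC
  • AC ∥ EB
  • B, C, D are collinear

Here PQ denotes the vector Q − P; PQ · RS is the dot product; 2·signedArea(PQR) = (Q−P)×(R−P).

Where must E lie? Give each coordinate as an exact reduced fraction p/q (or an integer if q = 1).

E = (-28, 12)

1. E_x = -28  [AC ∥ EB ∩ CB ∥ AE]
2. E_y = 12  [AC ∥ EB ∩ CB ∥ AE]
   → E = (-28, 12)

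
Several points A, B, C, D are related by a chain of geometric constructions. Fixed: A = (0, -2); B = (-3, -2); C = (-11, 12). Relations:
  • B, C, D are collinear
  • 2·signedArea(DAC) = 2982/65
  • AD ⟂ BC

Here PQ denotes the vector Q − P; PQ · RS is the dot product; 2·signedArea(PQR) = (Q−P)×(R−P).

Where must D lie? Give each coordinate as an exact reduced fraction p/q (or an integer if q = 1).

D = (-147/65, -214/65)

1. D_x = -147/65  [B, C, D are collinear ∩ AD ⟂ BC]
2. D_y = -214/65  [B, C, D are collinear ∩ AD ⟂ BC]
   → D = (-147/65, -214/65)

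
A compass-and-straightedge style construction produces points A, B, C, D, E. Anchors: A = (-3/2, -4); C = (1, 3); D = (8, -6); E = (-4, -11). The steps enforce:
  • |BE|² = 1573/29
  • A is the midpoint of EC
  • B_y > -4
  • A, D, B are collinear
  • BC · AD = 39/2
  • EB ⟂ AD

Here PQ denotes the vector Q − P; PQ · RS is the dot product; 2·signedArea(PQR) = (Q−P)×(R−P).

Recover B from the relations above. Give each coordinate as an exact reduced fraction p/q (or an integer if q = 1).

B = (-72/29, -110/29)

1. B_x = -72/29  [A, D, B are collinear ∩ EB ⟂ AD]
2. B_y = -110/29  [A, D, B are collinear ∩ EB ⟂ AD]
   → B = (-72/29, -110/29)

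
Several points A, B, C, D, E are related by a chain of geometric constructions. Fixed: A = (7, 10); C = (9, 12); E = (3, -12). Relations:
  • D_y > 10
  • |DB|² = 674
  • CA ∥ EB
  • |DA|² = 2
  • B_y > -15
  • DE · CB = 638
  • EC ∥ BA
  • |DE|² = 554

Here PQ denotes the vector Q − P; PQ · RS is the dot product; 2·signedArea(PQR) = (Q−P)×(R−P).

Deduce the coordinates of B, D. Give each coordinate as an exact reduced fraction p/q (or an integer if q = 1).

1. B_x = 1  [EC ∥ BA ∩ CA ∥ EB]
2. B_y = -14  [EC ∥ BA ∩ CA ∥ EB]
   → B = (1, -14)
3. D_x = 8  [line 8·x + 26·y + -350 = 0 ∩ |DE|² = 554]
4. D_y = 11  [line 8·x + 26·y + -350 = 0 ∩ |DE|² = 554]
   → D = (8, 11)

B = (1, -14)
D = (8, 11)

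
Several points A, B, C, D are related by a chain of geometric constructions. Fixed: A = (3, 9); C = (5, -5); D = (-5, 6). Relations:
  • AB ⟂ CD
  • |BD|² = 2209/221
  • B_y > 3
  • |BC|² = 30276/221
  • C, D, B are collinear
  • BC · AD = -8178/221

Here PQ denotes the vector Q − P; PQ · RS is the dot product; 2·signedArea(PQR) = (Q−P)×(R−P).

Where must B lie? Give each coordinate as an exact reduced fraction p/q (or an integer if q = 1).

1. B_x = -635/221  [C, D, B are collinear ∩ AB ⟂ CD]
2. B_y = 809/221  [C, D, B are collinear ∩ AB ⟂ CD]
   → B = (-635/221, 809/221)

B = (-635/221, 809/221)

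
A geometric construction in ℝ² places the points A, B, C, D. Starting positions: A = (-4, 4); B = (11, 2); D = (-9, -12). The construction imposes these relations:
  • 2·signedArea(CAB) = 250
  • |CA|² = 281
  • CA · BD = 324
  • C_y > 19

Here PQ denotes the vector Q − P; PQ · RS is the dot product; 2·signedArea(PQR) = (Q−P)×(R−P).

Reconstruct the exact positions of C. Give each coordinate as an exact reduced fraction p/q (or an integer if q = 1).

1. C_x = 1  [2·signedArea(CAB) = 250 ∩ CA · BD = 324]
2. C_y = 20  [2·signedArea(CAB) = 250 ∩ CA · BD = 324]
   → C = (1, 20)

C = (1, 20)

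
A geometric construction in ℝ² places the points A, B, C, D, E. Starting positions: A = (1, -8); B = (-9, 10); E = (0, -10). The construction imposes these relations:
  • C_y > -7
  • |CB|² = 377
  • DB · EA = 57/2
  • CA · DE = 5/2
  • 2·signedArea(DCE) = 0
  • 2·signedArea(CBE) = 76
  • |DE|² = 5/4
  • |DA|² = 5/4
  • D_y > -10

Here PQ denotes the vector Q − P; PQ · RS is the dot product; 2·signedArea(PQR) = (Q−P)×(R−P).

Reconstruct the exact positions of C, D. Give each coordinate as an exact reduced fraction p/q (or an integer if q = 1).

1. D_x = 1/2  [line -1·x + -2·y + -35/2 = 0 ∩ |DA|² = 5/4]
2. D_y = -9  [line -1·x + -2·y + -35/2 = 0 ∩ |DA|² = 5/4]
   → D = (1/2, -9)
3. C_x = 2  [2·signedArea(CBE) = 76 ∩ 2·signedArea(DCE) = 0]
4. C_y = -6  [2·signedArea(CBE) = 76 ∩ 2·signedArea(DCE) = 0]
   → C = (2, -6)

C = (2, -6)
D = (1/2, -9)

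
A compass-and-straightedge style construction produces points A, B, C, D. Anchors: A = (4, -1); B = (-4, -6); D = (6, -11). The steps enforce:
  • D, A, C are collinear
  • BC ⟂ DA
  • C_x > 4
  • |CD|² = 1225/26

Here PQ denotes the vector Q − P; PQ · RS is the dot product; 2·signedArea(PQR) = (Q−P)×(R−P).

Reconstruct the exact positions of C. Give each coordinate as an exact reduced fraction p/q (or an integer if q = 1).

C = (121/26, -111/26)

1. C_x = 121/26  [D, A, C are collinear ∩ BC ⟂ DA]
2. C_y = -111/26  [D, A, C are collinear ∩ BC ⟂ DA]
   → C = (121/26, -111/26)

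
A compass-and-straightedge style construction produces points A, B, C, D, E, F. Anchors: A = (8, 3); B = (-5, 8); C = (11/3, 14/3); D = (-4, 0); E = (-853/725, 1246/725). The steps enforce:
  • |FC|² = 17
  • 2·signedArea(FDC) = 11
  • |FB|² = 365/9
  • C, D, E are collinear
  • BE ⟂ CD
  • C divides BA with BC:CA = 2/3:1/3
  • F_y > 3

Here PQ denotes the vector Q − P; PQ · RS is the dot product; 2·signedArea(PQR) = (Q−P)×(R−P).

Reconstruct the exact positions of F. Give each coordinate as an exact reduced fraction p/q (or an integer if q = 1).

1. F_x = -1/3  [line -14/3·x + 23/3·y + -89/3 = 0 ∩ |FB|² = 365/9]
2. F_y = 11/3  [line -14/3·x + 23/3·y + -89/3 = 0 ∩ |FB|² = 365/9]
   → F = (-1/3, 11/3)

F = (-1/3, 11/3)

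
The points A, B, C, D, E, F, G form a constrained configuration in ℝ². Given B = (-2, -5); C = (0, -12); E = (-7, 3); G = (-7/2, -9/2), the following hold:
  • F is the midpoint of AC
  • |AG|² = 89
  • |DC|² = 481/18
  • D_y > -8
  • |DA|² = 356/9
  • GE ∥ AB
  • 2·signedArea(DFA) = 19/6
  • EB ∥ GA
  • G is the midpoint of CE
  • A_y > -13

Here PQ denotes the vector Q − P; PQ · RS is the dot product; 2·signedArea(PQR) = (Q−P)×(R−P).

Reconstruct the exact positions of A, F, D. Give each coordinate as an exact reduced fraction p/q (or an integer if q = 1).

1. A_x = 3/2  [GE ∥ AB ∩ EB ∥ GA]
2. A_y = -25/2  [GE ∥ AB ∩ EB ∥ GA]
   → A = (3/2, -25/2)
3. F_x = 3/4  [F is the midpoint of AC]
4. F_y = -49/4  [F is the midpoint of AC]
   → F = (3/4, -49/4)
5. D_x = -11/6  [line 1/4·x + 3/4·y + 35/6 = 0 ∩ |DA|² = 356/9]
6. D_y = -43/6  [line 1/4·x + 3/4·y + 35/6 = 0 ∩ |DA|² = 356/9]
   → D = (-11/6, -43/6)

A = (3/2, -25/2)
D = (-11/6, -43/6)
F = (3/4, -49/4)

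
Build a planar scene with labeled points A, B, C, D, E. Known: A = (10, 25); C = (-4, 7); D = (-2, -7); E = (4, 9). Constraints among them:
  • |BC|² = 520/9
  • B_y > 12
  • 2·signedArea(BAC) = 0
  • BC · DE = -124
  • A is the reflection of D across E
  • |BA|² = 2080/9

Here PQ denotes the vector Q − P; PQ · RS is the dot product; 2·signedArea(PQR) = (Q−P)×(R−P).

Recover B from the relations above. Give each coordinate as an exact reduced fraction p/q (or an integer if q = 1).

1. B_x = 2/3  [2·signedArea(BAC) = 0 ∩ BC · DE = -124]
2. B_y = 13  [2·signedArea(BAC) = 0 ∩ BC · DE = -124]
   → B = (2/3, 13)

B = (2/3, 13)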